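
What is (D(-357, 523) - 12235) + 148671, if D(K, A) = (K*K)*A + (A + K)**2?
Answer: 66819819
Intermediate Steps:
D(K, A) = (A + K)**2 + A*K**2 (D(K, A) = K**2*A + (A + K)**2 = A*K**2 + (A + K)**2 = (A + K)**2 + A*K**2)
(D(-357, 523) - 12235) + 148671 = (((523 - 357)**2 + 523*(-357)**2) - 12235) + 148671 = ((166**2 + 523*127449) - 12235) + 148671 = ((27556 + 66655827) - 12235) + 148671 = (66683383 - 12235) + 148671 = 66671148 + 148671 = 66819819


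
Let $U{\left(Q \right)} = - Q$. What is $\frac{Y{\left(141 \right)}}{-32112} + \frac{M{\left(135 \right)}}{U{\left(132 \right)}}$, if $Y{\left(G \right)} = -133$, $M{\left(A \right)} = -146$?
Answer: $\frac{392159}{353232} \approx 1.1102$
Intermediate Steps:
$\frac{Y{\left(141 \right)}}{-32112} + \frac{M{\left(135 \right)}}{U{\left(132 \right)}} = - \frac{133}{-32112} - \frac{146}{\left(-1\right) 132} = \left(-133\right) \left(- \frac{1}{32112}\right) - \frac{146}{-132} = \frac{133}{32112} - - \frac{73}{66} = \frac{133}{32112} + \frac{73}{66} = \frac{392159}{353232}$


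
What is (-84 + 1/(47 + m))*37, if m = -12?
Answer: -108743/35 ≈ -3106.9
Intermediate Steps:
(-84 + 1/(47 + m))*37 = (-84 + 1/(47 - 12))*37 = (-84 + 1/35)*37 = -2939/35*37 = -108743/35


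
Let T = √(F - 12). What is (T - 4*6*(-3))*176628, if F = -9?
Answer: 12717216 + 176628*I*√21 ≈ 1.2717e+7 + 8.0941e+5*I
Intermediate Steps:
T = I*√21 (T = √(-9 - 12) = √(-21) = I*√21 ≈ 4.5826*I)
(T - 4*6*(-3))*176628 = (I*√21 - 4*6*(-3))*176628 = (I*√21 - 24*(-3))*176628 = (I*√21 - 1*(-72))*176628 = (I*√21 + 72)*176628 = (72 + I*√21)*176628 = 12717216 + 176628*I*√21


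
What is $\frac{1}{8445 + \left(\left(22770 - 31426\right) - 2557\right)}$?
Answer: $- \frac{1}{2768} \approx -0.00036127$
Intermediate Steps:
$\frac{1}{8445 + \left(\left(22770 - 31426\right) - 2557\right)} = \frac{1}{8445 - 11213} = \frac{1}{-2768} = - \frac{1}{2768}$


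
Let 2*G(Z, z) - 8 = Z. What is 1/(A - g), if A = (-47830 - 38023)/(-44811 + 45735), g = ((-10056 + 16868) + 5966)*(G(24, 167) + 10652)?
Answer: -924/125955796349 ≈ -7.3359e-9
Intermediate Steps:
G(Z, z) = 4 + Z/2
g = 136315704 (g = ((-10056 + 16868) + 5966)*((4 + (½)*24) + 10652) = (6812 + 5966)*((4 + 12) + 10652) = 12778*(16 + 10652) = 12778*10668 = 136315704)
A = -85853/924 ≈ -92.915
1/(A - g) = 1/(-85853/924 - 1*136315704) = 1/(-85853/924 - 136315704) = 1/(-125955796349/924) = -924/125955796349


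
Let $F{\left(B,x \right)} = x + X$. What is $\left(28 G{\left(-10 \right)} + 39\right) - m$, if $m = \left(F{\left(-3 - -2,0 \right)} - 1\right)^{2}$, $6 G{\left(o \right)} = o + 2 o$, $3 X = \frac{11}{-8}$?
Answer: $- \frac{59401}{576} \approx -103.13$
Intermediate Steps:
$X = - \frac{11}{24}$ ($X = \frac{11 \frac{1}{-8}}{3} = \frac{11 \left(- \frac{1}{8}\right)}{3} = \frac{1}{3} \left(- \frac{11}{8}\right) = - \frac{11}{24} \approx -0.45833$)
$G{\left(o \right)} = \frac{o}{2}$ ($G{\left(o \right)} = \frac{o + 2 o}{6} = \frac{3 o}{6} = \frac{o}{2}$)
$F{\left(B,x \right)} = - \frac{11}{24} + x$ ($F{\left(B,x \right)} = x - \frac{11}{24} = - \frac{11}{24} + x$)
$m = \frac{1225}{576}$ ($m = \left(\left(- \frac{11}{24} + 0\right) - 1\right)^{2} = \left(- \frac{11}{24} - 1\right)^{2} = \left(- \frac{35}{24}\right)^{2} = \frac{1225}{576} \approx 2.1267$)
$\left(28 G{\left(-10 \right)} + 39\right) - m = \left(28 \cdot \frac{1}{2} \left(-10\right) + 39\right) - \frac{1225}{576} = \left(28 \left(-5\right) + 39\right) - \frac{1225}{576} = \left(-140 + 39\right) - \frac{1225}{576} = -101 - \frac{1225}{576} = - \frac{59401}{576}$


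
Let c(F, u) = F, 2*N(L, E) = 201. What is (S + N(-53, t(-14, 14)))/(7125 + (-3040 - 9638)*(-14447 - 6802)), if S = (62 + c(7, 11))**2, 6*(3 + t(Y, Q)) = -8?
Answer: 3241/179601298 ≈ 1.8046e-5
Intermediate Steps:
t(Y, Q) = -13/3 (t(Y, Q) = -3 + (1/6)*(-8) = -3 - 4/3 = -13/3)
N(L, E) = 201/2 (N(L, E) = (1/2)*201 = 201/2)
S = 4761 (S = (62 + 7)**2 = 69**2 = 4761)
(S + N(-53, t(-14, 14)))/(7125 + (-3040 - 9638)*(-14447 - 6802)) = (4761 + 201/2)/(7125 + (-3040 - 9638)*(-14447 - 6802)) = 9723/(2*(7125 - 12678*(-21249))) = 9723/(2*(7125 + 269394822)) = (9723/2)/269401947 = (9723/2)*(1/269401947) = 3241/179601298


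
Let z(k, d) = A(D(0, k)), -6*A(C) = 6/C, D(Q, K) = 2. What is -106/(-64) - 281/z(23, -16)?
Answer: 18037/32 ≈ 563.66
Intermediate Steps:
A(C) = -1/C
z(k, d) = -½ (z(k, d) = -1/2 = -1*½ = -½)
-106/(-64) - 281/z(23, -16) = -106/(-64) - 281/(-½) = -106*(-1/64) - 281*(-2) = 53/32 + 562 = 18037/32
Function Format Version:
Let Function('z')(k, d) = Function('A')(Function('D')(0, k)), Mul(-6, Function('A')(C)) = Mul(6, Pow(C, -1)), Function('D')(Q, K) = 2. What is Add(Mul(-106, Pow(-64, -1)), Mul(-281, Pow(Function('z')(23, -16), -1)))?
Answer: Rational(18037, 32) ≈ 563.66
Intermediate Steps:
Function('A')(C) = Mul(-1, Pow(C, -1)) (Function('A')(C) = Mul(Rational(-1, 6), Mul(6, Pow(C, -1))) = Mul(-1, Pow(C, -1)))
Function('z')(k, d) = Rational(-1, 2) (Function('z')(k, d) = Mul(-1, Pow(2, -1)) = Mul(-1, Rational(1, 2)) = Rational(-1, 2))
Add(Mul(-106, Pow(-64, -1)), Mul(-281, Pow(Function('z')(23, -16), -1))) = Add(Mul(-106, Pow(-64, -1)), Mul(-281, Pow(Rational(-1, 2), -1))) = Add(Mul(-106, Rational(-1, 64)), Mul(-281, -2)) = Add(Rational(53, 32), 562) = Rational(18037, 32)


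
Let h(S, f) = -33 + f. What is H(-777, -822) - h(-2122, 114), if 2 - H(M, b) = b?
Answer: 743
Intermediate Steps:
H(M, b) = 2 - b
H(-777, -822) - h(-2122, 114) = (2 - 1*(-822)) - (-33 + 114) = (2 + 822) - 1*81 = 824 - 81 = 743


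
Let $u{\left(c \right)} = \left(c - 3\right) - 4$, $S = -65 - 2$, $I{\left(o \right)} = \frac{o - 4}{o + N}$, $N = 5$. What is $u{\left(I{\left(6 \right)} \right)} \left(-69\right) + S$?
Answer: $\frac{4438}{11} \approx 403.45$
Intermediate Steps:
$I{\left(o \right)} = \frac{-4 + o}{5 + o}$ ($I{\left(o \right)} = \frac{o - 4}{o + 5} = \frac{-4 + o}{5 + o}$)
$S = -67$ ($S = -65 - 2 = -67$)
$u{\left(c \right)} = -7 + c$ ($u{\left(c \right)} = \left(-3 + c\right) - 4 = -7 + c$)
$u{\left(I{\left(6 \right)} \right)} \left(-69\right) + S = \left(-7 + \frac{-4 + 6}{5 + 6}\right) \left(-69\right) - 67 = \left(-7 + \frac{1}{11} \cdot 2\right) \left(-69\right) - 67 = \left(-7 + \frac{2}{11}\right) \left(-69\right) - 67 = \left(- \frac{75}{11}\right) \left(-69\right) - 67 = \frac{5175}{11} - 67 = \frac{4438}{11}$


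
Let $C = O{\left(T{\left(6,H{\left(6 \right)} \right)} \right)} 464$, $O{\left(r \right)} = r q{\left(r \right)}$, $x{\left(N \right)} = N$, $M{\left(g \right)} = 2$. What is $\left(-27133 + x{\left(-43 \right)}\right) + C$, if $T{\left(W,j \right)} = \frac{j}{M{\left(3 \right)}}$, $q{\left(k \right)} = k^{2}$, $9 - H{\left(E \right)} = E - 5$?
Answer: $2520$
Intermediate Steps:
$H{\left(E \right)} = 14 - E$ ($H{\left(E \right)} = 9 - \left(E - 5\right) = 9 - \left(-5 + E\right) = 14 - E$)
$T{\left(W,j \right)} = \frac{j}{2}$
$O{\left(r \right)} = r^{3}$ ($O{\left(r \right)} = r r^{2} = r^{3}$)
$C = 29696$ ($C = \left(\frac{14 - 6}{2}\right)^{3} \cdot 464 = \left(\frac{1}{2} \cdot 8\right)^{3} \cdot 464 = 4^{3} \cdot 464 = 64 \cdot 464 = 29696$)
$\left(-27133 + x{\left(-43 \right)}\right) + C = \left(-27133 - 43\right) + 29696 = -27176 + 29696 = 2520$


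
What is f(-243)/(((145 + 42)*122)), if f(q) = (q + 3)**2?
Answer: 28800/11407 ≈ 2.5248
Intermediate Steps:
f(q) = (3 + q)**2
f(-243)/(((145 + 42)*122)) = (3 - 243)**2/(((145 + 42)*122)) = (-240)**2/((187*122)) = 57600/22814 = 57600*(1/22814) = 28800/11407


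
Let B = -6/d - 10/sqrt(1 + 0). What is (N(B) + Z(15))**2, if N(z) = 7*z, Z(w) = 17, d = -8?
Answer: 36481/16 ≈ 2280.1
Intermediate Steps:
B = -37/4 (B = -6/(-8) - 10/sqrt(1 + 0) = -6*(-1/8) - 10/(sqrt(1)) = 3/4 - 10/1 = 3/4 - 10*1 = 3/4 - 10 = -37/4 ≈ -9.2500)
(N(B) + Z(15))**2 = (7*(-37/4) + 17)**2 = (-259/4 + 17)**2 = (-191/4)**2 = 36481/16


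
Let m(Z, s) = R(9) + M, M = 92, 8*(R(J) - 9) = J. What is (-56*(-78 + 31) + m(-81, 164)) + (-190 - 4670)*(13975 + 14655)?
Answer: -1113112527/8 ≈ -1.3914e+8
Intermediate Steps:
R(J) = 9 + J/8
m(Z, s) = 817/8 (m(Z, s) = (9 + (⅛)*9) + 92 = (9 + 9/8) + 92 = 81/8 + 92 = 817/8)
(-56*(-78 + 31) + m(-81, 164)) + (-190 - 4670)*(13975 + 14655) = (-56*(-78 + 31) + 817/8) + (-190 - 4670)*(13975 + 14655) = (-56*(-47) + 817/8) - 4860*28630 = (2632 + 817/8) - 139141800 = 21873/8 - 139141800 = -1113112527/8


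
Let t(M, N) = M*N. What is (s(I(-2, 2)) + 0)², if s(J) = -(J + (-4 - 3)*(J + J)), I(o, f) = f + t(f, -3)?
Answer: 2704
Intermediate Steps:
I(o, f) = -2*f (I(o, f) = f + f*(-3) = f - 3*f = -2*f)
s(J) = 13*J (s(J) = -(J - 14*J) = -(-13)*J = 13*J)
(s(I(-2, 2)) + 0)² = (13*(-2*2) + 0)² = (13*(-4) + 0)² = (-52 + 0)² = (-52)² = 2704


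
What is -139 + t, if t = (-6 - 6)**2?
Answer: 5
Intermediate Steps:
t = 144 (t = (-12)**2 = 144)
-139 + t = -139 + 144 = 5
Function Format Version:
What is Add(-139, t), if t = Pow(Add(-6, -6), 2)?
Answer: 5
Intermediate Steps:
t = 144 (t = Pow(-12, 2) = 144)
Add(-139, t) = Add(-139, 144) = 5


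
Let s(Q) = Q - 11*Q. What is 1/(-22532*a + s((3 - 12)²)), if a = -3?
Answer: 1/66786 ≈ 1.4973e-5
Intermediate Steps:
s(Q) = -10*Q
1/(-22532*a + s((3 - 12)²)) = 1/(-22532*(-3) - 10*(3 - 12)²) = 1/(67596 - 10*(-9)²) = 1/(67596 - 10*81) = 1/(67596 - 810) = 1/66786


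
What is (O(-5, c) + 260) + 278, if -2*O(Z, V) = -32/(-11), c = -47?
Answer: 5902/11 ≈ 536.54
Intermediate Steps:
O(Z, V) = -16/11 (O(Z, V) = -(-16)/(-11) = -(-16)*(-1)/11 = -½*32/11 = -16/11)
(O(-5, c) + 260) + 278 = (-16/11 + 260) + 278 = 2844/11 + 278 = 5902/11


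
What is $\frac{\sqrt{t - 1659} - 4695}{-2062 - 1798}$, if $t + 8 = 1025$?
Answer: $\frac{939}{772} - \frac{i \sqrt{642}}{3860} \approx 1.2163 - 0.0065642 i$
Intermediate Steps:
$t = 1017$ ($t = -8 + 1025 = 1017$)
$\frac{\sqrt{t - 1659} - 4695}{-2062 - 1798} = \frac{\sqrt{1017 - 1659} - 4695}{-2062 - 1798} = \frac{\sqrt{-642} - 4695}{-3860} = \left(i \sqrt{642} - 4695\right) \left(- \frac{1}{3860}\right) = \left(-4695 + i \sqrt{642}\right) \left(- \frac{1}{3860}\right) = \frac{939}{772} - \frac{i \sqrt{642}}{3860}$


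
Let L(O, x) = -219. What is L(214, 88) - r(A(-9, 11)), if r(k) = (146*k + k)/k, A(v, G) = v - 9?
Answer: -366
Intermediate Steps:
A(v, G) = -9 + v
r(k) = 147 (r(k) = (147*k)/k = 147)
L(214, 88) - r(A(-9, 11)) = -219 - 1*147 = -219 - 147 = -366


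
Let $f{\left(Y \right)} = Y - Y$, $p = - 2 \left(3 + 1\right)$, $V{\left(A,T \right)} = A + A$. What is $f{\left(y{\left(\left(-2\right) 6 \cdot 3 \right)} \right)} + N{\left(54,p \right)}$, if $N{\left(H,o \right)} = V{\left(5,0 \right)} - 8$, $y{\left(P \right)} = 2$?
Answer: $2$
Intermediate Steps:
$V{\left(A,T \right)} = 2 A$
$p = -8$ ($p = \left(-2\right) 4 = -8$)
$N{\left(H,o \right)} = 2$ ($N{\left(H,o \right)} = 2 \cdot 5 - 8 = 10 - 8 = 2$)
$f{\left(Y \right)} = 0$
$f{\left(y{\left(\left(-2\right) 6 \cdot 3 \right)} \right)} + N{\left(54,p \right)} = 0 + 2 = 2$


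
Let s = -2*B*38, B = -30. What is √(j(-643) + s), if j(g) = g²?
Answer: √415729 ≈ 644.77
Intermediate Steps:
s = 2280 (s = -2*(-30)*38 = 60*38 = 2280)
√(j(-643) + s) = √((-643)² + 2280) = √(413449 + 2280) = √415729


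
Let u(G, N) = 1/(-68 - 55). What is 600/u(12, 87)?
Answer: -73800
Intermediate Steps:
u(G, N) = -1/123 (u(G, N) = 1/(-123) = -1/123)
600/u(12, 87) = 600/(-1/123) = 600*(-123) = -73800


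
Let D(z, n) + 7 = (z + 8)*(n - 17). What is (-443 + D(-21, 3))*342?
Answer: -91656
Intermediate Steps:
D(z, n) = -7 + (-17 + n)*(8 + z) (D(z, n) = -7 + (z + 8)*(n - 17) = -7 + (8 + z)*(-17 + n) = -7 + (-17 + n)*(8 + z))
(-443 + D(-21, 3))*342 = (-443 + (-143 - 17*(-21) + 8*3 + 3*(-21)))*342 = (-443 + (-143 + 357 + 24 - 63))*342 = (-443 + 175)*342 = -268*342 = -91656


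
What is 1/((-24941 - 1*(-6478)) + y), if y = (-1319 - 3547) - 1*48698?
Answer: -1/72027 ≈ -1.3884e-5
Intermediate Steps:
y = -53564 (y = -4866 - 48698 = -53564)
1/((-24941 - 1*(-6478)) + y) = 1/((-24941 - 1*(-6478)) - 53564) = 1/((-24941 + 6478) - 53564) = 1/(-18463 - 53564) = 1/(-72027) = -1/72027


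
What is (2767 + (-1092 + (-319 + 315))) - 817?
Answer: 854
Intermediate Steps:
(2767 + (-1092 + (-319 + 315))) - 817 = (2767 + (-1092 - 4)) - 817 = (2767 - 1096) - 817 = 1671 - 817 = 854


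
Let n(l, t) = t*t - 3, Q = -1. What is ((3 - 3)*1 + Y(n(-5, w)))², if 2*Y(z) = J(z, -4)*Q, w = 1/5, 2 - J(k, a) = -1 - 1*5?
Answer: 16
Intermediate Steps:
J(k, a) = 8 (J(k, a) = 2 - (-1 - 1*5) = 2 - (-1 - 5) = 2 - 1*(-6) = 2 + 6 = 8)
w = ⅕ ≈ 0.20000
n(l, t) = -3 + t² (n(l, t) = t² - 3 = -3 + t²)
Y(z) = -4 (Y(z) = (8*(-1))/2 = (½)*(-8) = -4)
((3 - 3)*1 + Y(n(-5, w)))² = ((3 - 3)*1 - 4)² = (0*1 - 4)² = (0 - 4)² = (-4)² = 16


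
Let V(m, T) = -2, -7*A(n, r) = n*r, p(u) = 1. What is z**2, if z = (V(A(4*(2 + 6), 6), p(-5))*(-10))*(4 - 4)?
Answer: 0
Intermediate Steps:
A(n, r) = -n*r/7
z = 0 (z = (-2*(-10))*(4 - 4) = 20*0 = 0)
z**2 = 0**2 = 0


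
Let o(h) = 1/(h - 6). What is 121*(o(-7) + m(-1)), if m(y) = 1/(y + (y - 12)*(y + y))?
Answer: -1452/325 ≈ -4.4677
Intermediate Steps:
m(y) = 1/(y + 2*y*(-12 + y)) (m(y) = 1/(y + (-12 + y)*(2*y)) = 1/(y + 2*y*(-12 + y)))
o(h) = 1/(-6 + h)
121*(o(-7) + m(-1)) = 121*(1/(-6 - 7) + 1/((-1)*(-23 + 2*(-1)))) = 121*(1/(-13) - 1/(-23 - 2)) = 121*(-1/13 - 1/(-25)) = 121*(-1/13 - 1*(-1/25)) = 121*(-1/13 + 1/25) = 121*(-12/325) = -1452/325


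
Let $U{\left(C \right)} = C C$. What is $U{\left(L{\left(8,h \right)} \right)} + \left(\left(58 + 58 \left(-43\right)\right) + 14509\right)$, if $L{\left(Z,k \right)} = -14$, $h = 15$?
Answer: $12269$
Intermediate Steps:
$U{\left(C \right)} = C^{2}$
$U{\left(L{\left(8,h \right)} \right)} + \left(\left(58 + 58 \left(-43\right)\right) + 14509\right) = \left(-14\right)^{2} + \left(\left(58 + 58 \left(-43\right)\right) + 14509\right) = 196 + \left(\left(58 - 2494\right) + 14509\right) = 196 + \left(-2436 + 14509\right) = 196 + 12073 = 12269$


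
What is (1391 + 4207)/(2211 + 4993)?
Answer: 2799/3602 ≈ 0.77707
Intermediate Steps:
(1391 + 4207)/(2211 + 4993) = 5598/7204 = 5598*(1/7204) = 2799/3602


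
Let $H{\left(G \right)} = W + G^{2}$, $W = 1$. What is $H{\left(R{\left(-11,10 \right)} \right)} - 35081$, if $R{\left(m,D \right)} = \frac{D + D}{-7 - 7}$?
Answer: $- \frac{1718820}{49} \approx -35078.0$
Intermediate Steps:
$R{\left(m,D \right)} = - \frac{D}{7}$ ($R{\left(m,D \right)} = \frac{2 D}{-14} = 2 D \left(- \frac{1}{14}\right) = - \frac{D}{7}$)
$H{\left(G \right)} = 1 + G^{2}$
$H{\left(R{\left(-11,10 \right)} \right)} - 35081 = \left(1 + \left(\left(- \frac{1}{7}\right) 10\right)^{2}\right) - 35081 = \left(1 + \left(- \frac{10}{7}\right)^{2}\right) - 35081 = \left(1 + \frac{100}{49}\right) - 35081 = \frac{149}{49} - 35081 = - \frac{1718820}{49}$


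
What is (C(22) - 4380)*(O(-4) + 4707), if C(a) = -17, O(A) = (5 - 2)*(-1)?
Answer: -20683488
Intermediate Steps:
O(A) = -3 (O(A) = 3*(-1) = -3)
(C(22) - 4380)*(O(-4) + 4707) = (-17 - 4380)*(-3 + 4707) = -4397*4704 = -20683488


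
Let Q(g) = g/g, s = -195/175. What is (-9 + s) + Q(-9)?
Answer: -319/35 ≈ -9.1143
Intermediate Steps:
s = -39/35 (s = -195*1/175 = -39/35 ≈ -1.1143)
Q(g) = 1
(-9 + s) + Q(-9) = (-9 - 39/35) + 1 = -354/35 + 1 = -319/35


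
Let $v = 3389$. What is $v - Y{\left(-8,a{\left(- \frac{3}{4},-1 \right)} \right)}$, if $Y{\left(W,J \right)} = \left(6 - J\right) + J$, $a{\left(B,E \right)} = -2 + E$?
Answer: $3383$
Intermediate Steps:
$Y{\left(W,J \right)} = 6$
$v - Y{\left(-8,a{\left(- \frac{3}{4},-1 \right)} \right)} = 3389 - 6 = 3383$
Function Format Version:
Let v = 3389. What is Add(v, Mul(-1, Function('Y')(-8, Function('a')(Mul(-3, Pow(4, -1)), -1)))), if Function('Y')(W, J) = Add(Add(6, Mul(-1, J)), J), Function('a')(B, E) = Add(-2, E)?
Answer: 3383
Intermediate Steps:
Function('Y')(W, J) = 6
Add(v, Mul(-1, Function('Y')(-8, Function('a')(Mul(-3, Pow(4, -1)), -1)))) = Add(3389, Mul(-1, 6)) = Add(3389, -6) = 3383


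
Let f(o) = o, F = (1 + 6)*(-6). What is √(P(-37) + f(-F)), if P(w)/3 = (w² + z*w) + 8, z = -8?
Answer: √5061 ≈ 71.141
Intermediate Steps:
F = -42 (F = 7*(-6) = -42)
P(w) = 24 - 24*w + 3*w² (P(w) = 3*((w² - 8*w) + 8) = 3*(8 + w² - 8*w) = 24 - 24*w + 3*w²)
√(P(-37) + f(-F)) = √((24 - 24*(-37) + 3*(-37)²) - 1*(-42)) = √((24 + 888 + 3*1369) + 42) = √((24 + 888 + 4107) + 42) = √(5019 + 42) = √5061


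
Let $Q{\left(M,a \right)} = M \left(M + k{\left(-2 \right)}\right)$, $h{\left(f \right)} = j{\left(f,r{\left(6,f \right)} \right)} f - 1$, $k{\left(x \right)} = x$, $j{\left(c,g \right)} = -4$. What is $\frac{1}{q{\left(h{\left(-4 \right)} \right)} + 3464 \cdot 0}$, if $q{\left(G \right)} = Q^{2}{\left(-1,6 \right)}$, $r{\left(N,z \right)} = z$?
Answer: $\frac{1}{9} \approx 0.11111$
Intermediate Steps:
$h{\left(f \right)} = -1 - 4 f$ ($h{\left(f \right)} = - 4 f - 1 = -1 - 4 f$)
$Q{\left(M,a \right)} = M \left(-2 + M\right)$ ($Q{\left(M,a \right)} = M \left(M - 2\right) = M \left(-2 + M\right)$)
$q{\left(G \right)} = 9$ ($q{\left(G \right)} = \left(- (-2 - 1)\right)^{2} = \left(\left(-1\right) \left(-3\right)\right)^{2} = 3^{2} = 9$)
$\frac{1}{q{\left(h{\left(-4 \right)} \right)} + 3464 \cdot 0} = \frac{1}{9 + 3464 \cdot 0} = \frac{1}{9 + 0} = \frac{1}{9}$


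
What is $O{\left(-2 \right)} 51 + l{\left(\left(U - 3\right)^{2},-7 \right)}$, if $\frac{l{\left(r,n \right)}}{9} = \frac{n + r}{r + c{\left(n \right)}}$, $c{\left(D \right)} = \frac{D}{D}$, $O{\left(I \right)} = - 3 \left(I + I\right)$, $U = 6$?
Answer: $\frac{3069}{5} \approx 613.8$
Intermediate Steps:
$O{\left(I \right)} = - 6 I$ ($O{\left(I \right)} = - 3 \cdot 2 I = - 6 I$)
$c{\left(D \right)} = 1$
$l{\left(r,n \right)} = \frac{9 \left(n + r\right)}{1 + r}$ ($l{\left(r,n \right)} = 9 \frac{n + r}{r + 1} = 9 \frac{n + r}{1 + r} = \frac{9 \left(n + r\right)}{1 + r}$)
$O{\left(-2 \right)} 51 + l{\left(\left(U - 3\right)^{2},-7 \right)} = \left(-6\right) \left(-2\right) 51 + \frac{9 \left(-7 + \left(6 - 3\right)^{2}\right)}{1 + \left(6 - 3\right)^{2}} = 12 \cdot 51 + \frac{9 \left(-7 + 3^{2}\right)}{1 + 3^{2}} = 612 + \frac{9 \left(-7 + 9\right)}{1 + 9} = 612 + 9 \cdot \frac{1}{10} \cdot 2 = 612 + \frac{9}{5} = \frac{3069}{5}$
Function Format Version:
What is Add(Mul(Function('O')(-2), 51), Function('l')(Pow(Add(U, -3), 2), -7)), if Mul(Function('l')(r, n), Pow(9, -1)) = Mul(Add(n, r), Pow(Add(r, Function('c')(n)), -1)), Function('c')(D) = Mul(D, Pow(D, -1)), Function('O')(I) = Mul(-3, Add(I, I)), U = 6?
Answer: Rational(3069, 5) ≈ 613.80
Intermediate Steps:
Function('O')(I) = Mul(-6, I) (Function('O')(I) = Mul(-3, Mul(2, I)) = Mul(-6, I))
Function('c')(D) = 1
Function('l')(r, n) = Mul(9, Pow(Add(1, r), -1), Add(n, r)) (Function('l')(r, n) = Mul(9, Mul(Add(n, r), Pow(Add(r, 1), -1))) = Mul(9, Mul(Add(n, r), Pow(Add(1, r), -1))) = Mul(9, Mul(Pow(Add(1, r), -1), Add(n, r))) = Mul(9, Pow(Add(1, r), -1), Add(n, r)))
Add(Mul(Function('O')(-2), 51), Function('l')(Pow(Add(U, -3), 2), -7)) = Add(Mul(Mul(-6, -2), 51), Mul(9, Pow(Add(1, Pow(Add(6, -3), 2)), -1), Add(-7, Pow(Add(6, -3), 2)))) = Add(Mul(12, 51), Mul(9, Pow(Add(1, Pow(3, 2)), -1), Add(-7, Pow(3, 2)))) = Add(612, Mul(9, Pow(Add(1, 9), -1), Add(-7, 9))) = Add(612, Mul(9, Pow(10, -1), 2)) = Add(612, Mul(9, Rational(1, 10), 2)) = Add(612, Rational(9, 5)) = Rational(3069, 5)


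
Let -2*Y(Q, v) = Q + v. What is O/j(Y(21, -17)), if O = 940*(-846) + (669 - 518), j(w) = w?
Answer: 795089/2 ≈ 3.9754e+5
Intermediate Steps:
Y(Q, v) = -Q/2 - v/2 (Y(Q, v) = -(Q + v)/2 = -Q/2 - v/2)
O = -795089 (O = -795240 + 151 = -795089)
O/j(Y(21, -17)) = -795089/(-1/2*21 - 1/2*(-17)) = -795089/(-21/2 + 17/2) = -795089/(-2) = -795089*(-1/2) = 795089/2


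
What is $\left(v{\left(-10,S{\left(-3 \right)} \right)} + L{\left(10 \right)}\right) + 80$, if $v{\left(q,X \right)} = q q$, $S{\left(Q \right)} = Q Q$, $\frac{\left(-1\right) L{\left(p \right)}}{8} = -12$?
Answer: $276$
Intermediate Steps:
$L{\left(p \right)} = 96$ ($L{\left(p \right)} = \left(-8\right) \left(-12\right) = 96$)
$S{\left(Q \right)} = Q^{2}$
$v{\left(q,X \right)} = q^{2}$
$\left(v{\left(-10,S{\left(-3 \right)} \right)} + L{\left(10 \right)}\right) + 80 = \left(\left(-10\right)^{2} + 96\right) + 80 = \left(100 + 96\right) + 80 = 196 + 80 = 276$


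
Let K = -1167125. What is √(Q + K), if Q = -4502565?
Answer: I*√5669690 ≈ 2381.1*I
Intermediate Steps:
√(Q + K) = √(-4502565 - 1167125) = √(-5669690) = I*√5669690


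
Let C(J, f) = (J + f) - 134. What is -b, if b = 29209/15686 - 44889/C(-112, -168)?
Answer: -2595005/23529 ≈ -110.29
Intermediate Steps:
C(J, f) = -134 + J + f
b = 2595005/23529 (b = 29209/15686 - 44889/(-134 - 112 - 168) = 29209*(1/15686) - 44889/(-414) = 29209/15686 - 44889*(-1/414) = 29209/15686 + 14963/138 = 2595005/23529 ≈ 110.29)
-b = -1*2595005/23529 = -2595005/23529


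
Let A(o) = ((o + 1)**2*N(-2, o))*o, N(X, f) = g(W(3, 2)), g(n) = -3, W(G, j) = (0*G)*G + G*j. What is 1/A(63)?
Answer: -1/774144 ≈ -1.2917e-6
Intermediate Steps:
W(G, j) = G*j (W(G, j) = 0*G + G*j = 0 + G*j = G*j)
N(X, f) = -3
A(o) = -3*o*(1 + o)**2 (A(o) = ((o + 1)**2*(-3))*o = ((1 + o)**2*(-3))*o = (-3*(1 + o)**2)*o = -3*o*(1 + o)**2)
1/A(63) = 1/(-3*63*(1 + 63)**2) = 1/(-3*63*64**2) = 1/(-3*63*4096) = 1/(-774144) = -1/774144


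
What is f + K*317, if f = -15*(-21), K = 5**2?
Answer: 8240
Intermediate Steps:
K = 25
f = 315
f + K*317 = 315 + 25*317 = 315 + 7925 = 8240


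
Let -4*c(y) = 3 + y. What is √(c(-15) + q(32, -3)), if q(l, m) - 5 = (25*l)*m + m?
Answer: I*√2395 ≈ 48.939*I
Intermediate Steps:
q(l, m) = 5 + m + 25*l*m (q(l, m) = 5 + ((25*l)*m + m) = 5 + (25*l*m + m) = 5 + (m + 25*l*m) = 5 + m + 25*l*m)
c(y) = -¾ - y/4 (c(y) = -(3 + y)/4 = -¾ - y/4)
√(c(-15) + q(32, -3)) = √((-¾ - ¼*(-15)) + (5 - 3 + 25*32*(-3))) = √((-¾ + 15/4) + (5 - 3 - 2400)) = √(3 - 2398) = √(-2395) = I*√2395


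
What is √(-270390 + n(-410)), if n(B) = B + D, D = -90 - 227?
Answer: 7*I*√5533 ≈ 520.69*I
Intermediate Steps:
D = -317
n(B) = -317 + B (n(B) = B - 317 = -317 + B)
√(-270390 + n(-410)) = √(-270390 + (-317 - 410)) = √(-270390 - 727) = √(-271117) = 7*I*√5533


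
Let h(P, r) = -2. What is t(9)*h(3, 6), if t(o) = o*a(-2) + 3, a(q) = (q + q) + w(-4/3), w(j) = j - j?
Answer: 66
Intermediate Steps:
w(j) = 0
a(q) = 2*q (a(q) = (q + q) + 0 = 2*q + 0 = 2*q)
t(o) = 3 - 4*o (t(o) = o*(2*(-2)) + 3 = o*(-4) + 3 = -4*o + 3 = 3 - 4*o)
t(9)*h(3, 6) = (3 - 4*9)*(-2) = (3 - 36)*(-2) = -33*(-2) = 66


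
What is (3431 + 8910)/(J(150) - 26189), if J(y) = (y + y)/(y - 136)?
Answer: -86387/183173 ≈ -0.47161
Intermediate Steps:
J(y) = 2*y/(-136 + y) (J(y) = (2*y)/(-136 + y) = 2*y/(-136 + y))
(3431 + 8910)/(J(150) - 26189) = (3431 + 8910)/(2*150/(-136 + 150) - 26189) = 12341/(2*150/14 - 26189) = 12341/(2*150*(1/14) - 26189) = 12341/(150/7 - 26189) = 12341/(-183173/7) = 12341*(-7/183173) = -86387/183173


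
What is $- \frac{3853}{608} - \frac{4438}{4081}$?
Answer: $- \frac{2631771}{354464} \approx -7.4247$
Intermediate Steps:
$- \frac{3853}{608} - \frac{4438}{4081} = \left(-3853\right) \frac{1}{608} - \frac{634}{583} = - \frac{3853}{608} - \frac{634}{583} = - \frac{2631771}{354464}$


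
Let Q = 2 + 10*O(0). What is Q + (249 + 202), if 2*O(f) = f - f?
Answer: 453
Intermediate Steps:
O(f) = 0 (O(f) = (f - f)/2 = (1/2)*0 = 0)
Q = 2 (Q = 2 + 10*0 = 2 + 0 = 2)
Q + (249 + 202) = 2 + (249 + 202) = 2 + 451 = 453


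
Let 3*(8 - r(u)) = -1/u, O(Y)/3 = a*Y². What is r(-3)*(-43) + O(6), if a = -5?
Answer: -7913/9 ≈ -879.22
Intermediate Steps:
O(Y) = -15*Y² (O(Y) = 3*(-5*Y²) = -15*Y²)
r(u) = 8 + 1/(3*u) (r(u) = 8 - (-1)/(3*u) = 8 + 1/(3*u))
r(-3)*(-43) + O(6) = (8 + (⅓)/(-3))*(-43) - 15*6² = (8 + (⅓)*(-⅓))*(-43) - 15*36 = (8 - ⅑)*(-43) - 540 = (71/9)*(-43) - 540 = -3053/9 - 540 = -7913/9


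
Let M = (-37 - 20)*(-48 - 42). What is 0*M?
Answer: 0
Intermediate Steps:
M = 5130 (M = -57*(-90) = 5130)
0*M = 0*5130 = 0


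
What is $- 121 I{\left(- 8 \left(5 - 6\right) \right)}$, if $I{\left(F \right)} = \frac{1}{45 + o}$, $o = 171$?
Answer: $- \frac{121}{216} \approx -0.56019$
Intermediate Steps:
$I{\left(F \right)} = \frac{1}{216}$ ($I{\left(F \right)} = \frac{1}{45 + 171} = \frac{1}{216}$)
$- 121 I{\left(- 8 \left(5 - 6\right) \right)} = \left(-121\right) \frac{1}{216} = - \frac{121}{216}$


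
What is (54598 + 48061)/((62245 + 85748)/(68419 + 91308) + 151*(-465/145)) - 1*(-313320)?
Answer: 700971023651783/2238754464 ≈ 3.1311e+5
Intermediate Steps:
(54598 + 48061)/((62245 + 85748)/(68419 + 91308) + 151*(-465/145)) - 1*(-313320) = 102659/(147993/159727 + 151*(-465*1/145)) + 313320 = 102659/(147993*(1/159727) + 151*(-93/29)) + 313320 = 102659/(147993/159727 - 14043/29) + 313320 = 102659/(-2238754464/4632083) + 313320 = 102659*(-4632083/2238754464) + 313320 = -475525008697/2238754464 + 313320 = 700971023651783/2238754464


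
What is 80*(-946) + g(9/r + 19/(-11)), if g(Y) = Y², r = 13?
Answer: -1547558416/20449 ≈ -75679.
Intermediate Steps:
80*(-946) + g(9/r + 19/(-11)) = 80*(-946) + (9/13 + 19/(-11))² = -75680 + (9*(1/13) + 19*(-1/11))² = -75680 + (9/13 - 19/11)² = -75680 + (-148/143)² = -75680 + 21904/20449 = -1547558416/20449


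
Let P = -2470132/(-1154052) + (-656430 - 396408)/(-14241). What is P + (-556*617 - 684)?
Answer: -470666745871847/1369571211 ≈ -3.4366e+5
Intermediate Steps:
P = 104183912449/1369571211 (P = -2470132*(-1/1154052) - 1052838*(-1/14241) = 617533/288513 + 350946/4747 = 104183912449/1369571211 ≈ 76.070)
P + (-556*617 - 684) = 104183912449/1369571211 + (-556*617 - 684) = 104183912449/1369571211 + (-343052 - 684) = 104183912449/1369571211 - 343736 = -470666745871847/1369571211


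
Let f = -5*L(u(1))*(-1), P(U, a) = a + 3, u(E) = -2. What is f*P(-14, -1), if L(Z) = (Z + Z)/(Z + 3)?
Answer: -40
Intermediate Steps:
L(Z) = 2*Z/(3 + Z) (L(Z) = (2*Z)/(3 + Z) = 2*Z/(3 + Z))
P(U, a) = 3 + a
f = -20 (f = -10*(-2)/(3 - 2)*(-1) = -10*(-2)/1*(-1) = -10*(-2)*(-1) = -5*(-4)*(-1) = 20*(-1) = -20)
f*P(-14, -1) = -20*(3 - 1) = -20*2 = -40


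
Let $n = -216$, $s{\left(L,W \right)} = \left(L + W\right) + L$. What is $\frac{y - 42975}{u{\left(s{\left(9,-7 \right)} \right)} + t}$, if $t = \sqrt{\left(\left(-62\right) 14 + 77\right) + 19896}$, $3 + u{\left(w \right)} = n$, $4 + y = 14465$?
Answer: $\frac{3122283}{14428} + \frac{14257 \sqrt{19105}}{14428} \approx 352.99$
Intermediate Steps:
$s{\left(L,W \right)} = W + 2 L$
$y = 14461$ ($y = -4 + 14465 = 14461$)
$u{\left(w \right)} = -219$ ($u{\left(w \right)} = -3 - 216 = -219$)
$t = \sqrt{19105}$ ($t = \sqrt{\left(-868 + 77\right) + 19896} = \sqrt{-791 + 19896} = \sqrt{19105} \approx 138.22$)
$\frac{y - 42975}{u{\left(s{\left(9,-7 \right)} \right)} + t} = \frac{14461 - 42975}{-219 + \sqrt{19105}} = - \frac{28514}{-219 + \sqrt{19105}}$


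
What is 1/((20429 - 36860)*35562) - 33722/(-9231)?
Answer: 6568137598351/1797950246094 ≈ 3.6531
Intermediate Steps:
1/((20429 - 36860)*35562) - 33722/(-9231) = (1/35562)/(-16431) - 33722*(-1/9231) = -1/16431*1/35562 + 33722/9231 = -1/584319222 + 33722/9231 = 6568137598351/1797950246094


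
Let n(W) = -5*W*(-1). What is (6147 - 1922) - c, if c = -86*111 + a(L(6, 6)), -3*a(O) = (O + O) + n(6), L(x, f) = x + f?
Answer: 13789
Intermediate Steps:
L(x, f) = f + x
n(W) = 5*W
a(O) = -10 - 2*O/3 (a(O) = -((O + O) + 5*6)/3 = -(2*O + 30)/3 = -(30 + 2*O)/3 = -10 - 2*O/3)
c = -9564 (c = -86*111 + (-10 - 2*(6 + 6)/3) = -9546 + (-10 - ⅔*12) = -9546 + (-10 - 8) = -9546 - 18 = -9564)
(6147 - 1922) - c = (6147 - 1922) - 1*(-9564) = 4225 + 9564 = 13789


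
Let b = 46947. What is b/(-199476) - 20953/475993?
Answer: -8842021333/31649726556 ≈ -0.27937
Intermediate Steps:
b/(-199476) - 20953/475993 = 46947/(-199476) - 20953/475993 = 46947*(-1/199476) - 20953*1/475993 = -15649/66492 - 20953/475993 = -8842021333/31649726556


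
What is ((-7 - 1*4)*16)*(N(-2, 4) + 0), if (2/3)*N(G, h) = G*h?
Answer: 2112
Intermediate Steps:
N(G, h) = 3*G*h/2 (N(G, h) = 3*(G*h)/2 = 3*G*h/2)
((-7 - 1*4)*16)*(N(-2, 4) + 0) = ((-7 - 1*4)*16)*((3/2)*(-2)*4 + 0) = ((-7 - 4)*16)*(-12 + 0) = -11*16*(-12) = -176*(-12) = 2112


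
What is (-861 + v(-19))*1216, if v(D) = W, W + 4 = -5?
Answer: -1057920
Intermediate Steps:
W = -9 (W = -4 - 5 = -9)
v(D) = -9
(-861 + v(-19))*1216 = (-861 - 9)*1216 = -870*1216 = -1057920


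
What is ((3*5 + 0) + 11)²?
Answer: 676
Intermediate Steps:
((3*5 + 0) + 11)² = ((15 + 0) + 11)² = (15 + 11)² = 26² = 676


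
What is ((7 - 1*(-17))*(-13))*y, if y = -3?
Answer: 936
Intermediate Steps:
((7 - 1*(-17))*(-13))*y = ((7 - 1*(-17))*(-13))*(-3) = ((7 + 17)*(-13))*(-3) = (24*(-13))*(-3) = -312*(-3) = 936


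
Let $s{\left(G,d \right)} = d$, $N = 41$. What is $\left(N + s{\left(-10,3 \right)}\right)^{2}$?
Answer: $1936$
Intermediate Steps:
$\left(N + s{\left(-10,3 \right)}\right)^{2} = \left(41 + 3\right)^{2} = 44^{2} = 1936$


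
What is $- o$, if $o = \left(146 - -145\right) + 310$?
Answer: $-601$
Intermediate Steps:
$o = 601$ ($o = \left(146 + 145\right) + 310 = 291 + 310 = 601$)
$- o = \left(-1\right) 601 = -601$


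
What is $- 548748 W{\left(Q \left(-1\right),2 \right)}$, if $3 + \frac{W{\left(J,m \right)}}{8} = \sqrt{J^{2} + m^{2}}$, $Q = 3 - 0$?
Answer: $13169952 - 4389984 \sqrt{13} \approx -2.6584 \cdot 10^{6}$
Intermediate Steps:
$Q = 3$ ($Q = 3 + 0 = 3$)
$W{\left(J,m \right)} = -24 + 8 \sqrt{J^{2} + m^{2}}$
$- 548748 W{\left(Q \left(-1\right),2 \right)} = - 548748 \left(-24 + 8 \sqrt{\left(3 \left(-1\right)\right)^{2} + 2^{2}}\right) = - 548748 \left(-24 + 8 \sqrt{\left(-3\right)^{2} + 4}\right) = - 548748 \left(-24 + 8 \sqrt{9 + 4}\right) = - 548748 \left(-24 + 8 \sqrt{13}\right) = 13169952 - 4389984 \sqrt{13}$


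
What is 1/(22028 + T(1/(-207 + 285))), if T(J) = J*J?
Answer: 6084/134018353 ≈ 4.5397e-5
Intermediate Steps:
T(J) = J²
1/(22028 + T(1/(-207 + 285))) = 1/(22028 + (1/(-207 + 285))²) = 1/(22028 + (1/78)²) = 1/(22028 + 1/6084) = 1/(134018353/6084) = 6084/134018353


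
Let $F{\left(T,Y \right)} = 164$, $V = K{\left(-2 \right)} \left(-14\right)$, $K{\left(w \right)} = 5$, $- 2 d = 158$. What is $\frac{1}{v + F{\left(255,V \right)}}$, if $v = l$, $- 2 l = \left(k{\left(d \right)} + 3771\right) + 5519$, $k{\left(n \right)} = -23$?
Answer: $- \frac{2}{8939} \approx -0.00022374$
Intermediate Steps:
$d = -79$ ($d = \left(- \frac{1}{2}\right) 158 = -79$)
$V = -70$ ($V = 5 \left(-14\right) = -70$)
$l = - \frac{9267}{2}$ ($l = - \frac{\left(-23 + 3771\right) + 5519}{2} = - \frac{3748 + 5519}{2} = \left(- \frac{1}{2}\right) 9267 = - \frac{9267}{2} \approx -4633.5$)
$v = - \frac{9267}{2} \approx -4633.5$
$\frac{1}{v + F{\left(255,V \right)}} = \frac{1}{- \frac{9267}{2} + 164} = \frac{1}{- \frac{8939}{2}} = - \frac{2}{8939}$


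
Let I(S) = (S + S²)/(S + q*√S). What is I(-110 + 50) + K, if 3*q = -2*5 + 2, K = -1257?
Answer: 12*(-419*√15 + 4935*I)/(-45*I + 4*√15) ≈ -1309.7 + 18.159*I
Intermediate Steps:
q = -8/3 (q = (-2*5 + 2)/3 = (-10 + 2)/3 = (⅓)*(-8) = -8/3 ≈ -2.6667)
I(S) = (S + S²)/(S - 8*√S/3)
I(-110 + 50) + K = 3*(-110 + 50)*(1 + (-110 + 50))/(-8*√(-110 + 50) + 3*(-110 + 50)) - 1257 = 3*(-60)*(1 - 60)/(-16*I*√15 + 3*(-60)) - 1257 = 3*(-60)*(-59)/(-16*I*√15 - 180) - 1257 = 3*(-60)*(-59)/(-180 - 16*I*√15) - 1257 = 10620/(-180 - 16*I*√15) - 1257 = -1257 + 10620/(-180 - 16*I*√15)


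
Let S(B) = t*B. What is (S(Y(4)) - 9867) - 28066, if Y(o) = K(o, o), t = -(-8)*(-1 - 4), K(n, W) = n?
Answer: -38093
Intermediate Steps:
t = -40 (t = -(-8)*(-5) = -4*10 = -40)
Y(o) = o
S(B) = -40*B
(S(Y(4)) - 9867) - 28066 = (-40*4 - 9867) - 28066 = (-160 - 9867) - 28066 = -10027 - 28066 = -38093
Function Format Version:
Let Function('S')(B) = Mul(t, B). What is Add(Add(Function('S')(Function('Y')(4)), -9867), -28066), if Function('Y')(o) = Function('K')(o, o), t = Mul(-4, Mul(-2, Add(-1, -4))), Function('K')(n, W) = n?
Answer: -38093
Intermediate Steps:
t = -40 (t = Mul(-4, Mul(-2, -5)) = Mul(-4, 10) = -40)
Function('Y')(o) = o
Function('S')(B) = Mul(-40, B)
Add(Add(Function('S')(Function('Y')(4)), -9867), -28066) = Add(Add(Mul(-40, 4), -9867), -28066) = Add(Add(-160, -9867), -28066) = Add(-10027, -28066) = -38093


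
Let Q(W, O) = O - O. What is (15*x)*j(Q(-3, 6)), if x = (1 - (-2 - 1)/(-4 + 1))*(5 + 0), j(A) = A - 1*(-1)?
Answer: 0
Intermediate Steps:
Q(W, O) = 0
j(A) = 1 + A (j(A) = A + 1 = 1 + A)
x = 0 (x = (1 - (-3)/(-3))*5 = (1 - (-3)*(-1)/3)*5 = (1 - 1*1)*5 = (1 - 1)*5 = 0*5 = 0)
(15*x)*j(Q(-3, 6)) = (15*0)*(1 + 0) = 0*1 = 0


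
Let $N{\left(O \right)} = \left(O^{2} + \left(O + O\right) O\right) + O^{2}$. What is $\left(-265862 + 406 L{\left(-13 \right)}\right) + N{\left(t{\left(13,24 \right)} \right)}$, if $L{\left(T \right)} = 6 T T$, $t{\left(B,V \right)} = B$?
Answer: $146498$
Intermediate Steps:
$L{\left(T \right)} = 6 T^{2}$
$N{\left(O \right)} = 4 O^{2}$ ($N{\left(O \right)} = \left(O^{2} + 2 O O\right) + O^{2} = \left(O^{2} + 2 O^{2}\right) + O^{2} = 3 O^{2} + O^{2} = 4 O^{2}$)
$\left(-265862 + 406 L{\left(-13 \right)}\right) + N{\left(t{\left(13,24 \right)} \right)} = \left(-265862 + 406 \cdot 6 \left(-13\right)^{2}\right) + 4 \cdot 13^{2} = \left(-265862 + 406 \cdot 6 \cdot 169\right) + 4 \cdot 169 = \left(-265862 + 406 \cdot 1014\right) + 676 = \left(-265862 + 411684\right) + 676 = 145822 + 676 = 146498$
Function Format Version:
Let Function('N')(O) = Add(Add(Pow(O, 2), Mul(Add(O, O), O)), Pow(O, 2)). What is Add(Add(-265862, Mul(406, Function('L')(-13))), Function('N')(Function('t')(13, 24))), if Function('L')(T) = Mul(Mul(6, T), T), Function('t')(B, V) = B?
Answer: 146498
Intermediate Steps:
Function('L')(T) = Mul(6, Pow(T, 2))
Function('N')(O) = Mul(4, Pow(O, 2)) (Function('N')(O) = Add(Add(Pow(O, 2), Mul(Mul(2, O), O)), Pow(O, 2)) = Add(Add(Pow(O, 2), Mul(2, Pow(O, 2))), Pow(O, 2)) = Add(Mul(3, Pow(O, 2)), Pow(O, 2)) = Mul(4, Pow(O, 2)))
Add(Add(-265862, Mul(406, Function('L')(-13))), Function('N')(Function('t')(13, 24))) = Add(Add(-265862, Mul(406, Mul(6, Pow(-13, 2)))), Mul(4, Pow(13, 2))) = Add(Add(-265862, Mul(406, Mul(6, 169))), Mul(4, 169)) = Add(Add(-265862, Mul(406, 1014)), 676) = Add(Add(-265862, 411684), 676) = Add(145822, 676) = 146498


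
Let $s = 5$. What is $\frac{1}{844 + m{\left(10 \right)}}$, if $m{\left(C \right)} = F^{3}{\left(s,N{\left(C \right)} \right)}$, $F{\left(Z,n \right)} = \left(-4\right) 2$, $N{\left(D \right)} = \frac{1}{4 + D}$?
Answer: $\frac{1}{332} \approx 0.003012$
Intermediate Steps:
$F{\left(Z,n \right)} = -8$
$m{\left(C \right)} = -512$ ($m{\left(C \right)} = \left(-8\right)^{3} = -512$)
$\frac{1}{844 + m{\left(10 \right)}} = \frac{1}{844 - 512} = \frac{1}{332}$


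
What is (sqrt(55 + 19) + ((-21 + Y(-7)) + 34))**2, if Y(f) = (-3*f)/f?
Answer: (10 + sqrt(74))**2 ≈ 346.05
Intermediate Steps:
Y(f) = -3
(sqrt(55 + 19) + ((-21 + Y(-7)) + 34))**2 = (sqrt(55 + 19) + ((-21 - 3) + 34))**2 = (sqrt(74) + (-24 + 34))**2 = (sqrt(74) + 10)**2 = (10 + sqrt(74))**2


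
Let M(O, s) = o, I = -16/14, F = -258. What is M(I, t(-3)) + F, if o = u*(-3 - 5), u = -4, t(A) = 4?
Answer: -226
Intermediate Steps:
I = -8/7 (I = -16*1/14 = -8/7 ≈ -1.1429)
o = 32 (o = -4*(-3 - 5) = -4*(-8) = 32)
M(O, s) = 32
M(I, t(-3)) + F = 32 - 258 = -226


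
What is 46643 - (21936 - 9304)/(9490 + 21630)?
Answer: 181439691/3890 ≈ 46643.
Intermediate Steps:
46643 - (21936 - 9304)/(9490 + 21630) = 46643 - 12632/31120 = 46643 - 1*1579/3890 = 46643 - 1579/3890 = 181439691/3890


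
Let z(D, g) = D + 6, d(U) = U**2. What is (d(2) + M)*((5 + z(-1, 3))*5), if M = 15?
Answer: 950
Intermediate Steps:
z(D, g) = 6 + D
(d(2) + M)*((5 + z(-1, 3))*5) = (2**2 + 15)*((5 + (6 - 1))*5) = (4 + 15)*((5 + 5)*5) = 19*(10*5) = 19*50 = 950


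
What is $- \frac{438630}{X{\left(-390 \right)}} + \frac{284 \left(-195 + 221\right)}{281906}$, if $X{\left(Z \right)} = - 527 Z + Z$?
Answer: $- \frac{2035627917}{963836614} \approx -2.112$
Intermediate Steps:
$X{\left(Z \right)} = - 526 Z$
$- \frac{438630}{X{\left(-390 \right)}} + \frac{284 \left(-195 + 221\right)}{281906} = - \frac{438630}{\left(-526\right) \left(-390\right)} + \frac{284 \left(-195 + 221\right)}{281906} = - \frac{438630}{205140} + 284 \cdot 26 \cdot \frac{1}{281906} = \left(-438630\right) \frac{1}{205140} + 7384 \cdot \frac{1}{281906} = - \frac{14621}{6838} + \frac{3692}{140953} = - \frac{2035627917}{963836614}$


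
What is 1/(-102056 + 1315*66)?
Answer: -1/15266 ≈ -6.5505e-5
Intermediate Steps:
1/(-102056 + 1315*66) = 1/(-102056 + 86790) = 1/(-15266) = -1/15266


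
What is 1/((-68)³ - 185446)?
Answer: -1/499878 ≈ -2.0005e-6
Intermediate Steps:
1/((-68)³ - 185446) = 1/(-314432 - 185446) = 1/(-499878) = -1/499878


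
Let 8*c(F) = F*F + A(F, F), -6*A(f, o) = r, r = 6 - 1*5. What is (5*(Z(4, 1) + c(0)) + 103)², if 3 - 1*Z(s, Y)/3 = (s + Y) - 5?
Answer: 50395801/2304 ≈ 21873.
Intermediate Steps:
r = 1 (r = 6 - 5 = 1)
A(f, o) = -⅙ (A(f, o) = -⅙*1 = -⅙)
Z(s, Y) = 24 - 3*Y - 3*s (Z(s, Y) = 9 - 3*((s + Y) - 5) = 9 - 3*((Y + s) - 5) = 9 - 3*(-5 + Y + s) = 9 + (15 - 3*Y - 3*s) = 24 - 3*Y - 3*s)
c(F) = -1/48 + F²/8 (c(F) = (F*F - ⅙)/8 = (F² - ⅙)/8 = (-⅙ + F²)/8 = -1/48 + F²/8)
(5*(Z(4, 1) + c(0)) + 103)² = (5*((24 - 3*1 - 3*4) + (-1/48 + (⅛)*0²)) + 103)² = (5*((24 - 3 - 12) + (-1/48 + (⅛)*0)) + 103)² = (5*(9 + (-1/48 + 0)) + 103)² = (5*(9 - 1/48) + 103)² = (5*(431/48) + 103)² = (2155/48 + 103)² = (7099/48)² = 50395801/2304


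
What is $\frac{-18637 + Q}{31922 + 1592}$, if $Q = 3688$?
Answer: $- \frac{14949}{33514} \approx -0.44605$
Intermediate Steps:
$\frac{-18637 + Q}{31922 + 1592} = \frac{-18637 + 3688}{31922 + 1592} = - \frac{14949}{33514}$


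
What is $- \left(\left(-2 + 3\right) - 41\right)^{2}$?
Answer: $-1600$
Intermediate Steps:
$- \left(\left(-2 + 3\right) - 41\right)^{2} = - \left(1 - 41\right)^{2} = - \left(-40\right)^{2} = \left(-1\right) 1600 = -1600$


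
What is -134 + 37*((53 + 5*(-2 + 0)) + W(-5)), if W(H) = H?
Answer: 1272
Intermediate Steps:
-134 + 37*((53 + 5*(-2 + 0)) + W(-5)) = -134 + 37*((53 + 5*(-2 + 0)) - 5) = -134 + 37*((53 + 5*(-2)) - 5) = -134 + 37*((53 - 10) - 5) = -134 + 37*(43 - 5) = -134 + 37*38 = -134 + 1406 = 1272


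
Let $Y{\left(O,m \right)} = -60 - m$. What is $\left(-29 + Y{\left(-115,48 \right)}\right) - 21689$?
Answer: $-21826$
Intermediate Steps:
$\left(-29 + Y{\left(-115,48 \right)}\right) - 21689 = \left(-29 - 108\right) - 21689 = -137 - 21689 = -21826$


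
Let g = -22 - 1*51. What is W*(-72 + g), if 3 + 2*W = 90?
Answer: -12615/2 ≈ -6307.5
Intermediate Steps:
W = 87/2 (W = -3/2 + (½)*90 = -3/2 + 45 = 87/2 ≈ 43.500)
g = -73 (g = -22 - 51 = -73)
W*(-72 + g) = 87*(-72 - 73)/2 = (87/2)*(-145) = -12615/2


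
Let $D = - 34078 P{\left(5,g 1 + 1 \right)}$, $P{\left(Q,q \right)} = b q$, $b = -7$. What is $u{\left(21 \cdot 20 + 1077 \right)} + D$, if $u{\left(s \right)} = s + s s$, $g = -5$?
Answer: $1288322$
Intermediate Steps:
$u{\left(s \right)} = s + s^{2}$
$P{\left(Q,q \right)} = - 7 q$
$D = -954184$ ($D = - 34078 \left(- 7 \left(\left(-5\right) 1 + 1\right)\right) = - 34078 \left(- 7 \left(-5 + 1\right)\right) = - 34078 \left(\left(-7\right) \left(-4\right)\right) = \left(-34078\right) 28 = -954184$)
$u{\left(21 \cdot 20 + 1077 \right)} + D = \left(21 \cdot 20 + 1077\right) \left(1 + \left(21 \cdot 20 + 1077\right)\right) - 954184 = \left(420 + 1077\right) \left(1 + \left(420 + 1077\right)\right) - 954184 = 1497 \left(1 + 1497\right) - 954184 = 1497 \cdot 1498 - 954184 = 2242506 - 954184 = 1288322$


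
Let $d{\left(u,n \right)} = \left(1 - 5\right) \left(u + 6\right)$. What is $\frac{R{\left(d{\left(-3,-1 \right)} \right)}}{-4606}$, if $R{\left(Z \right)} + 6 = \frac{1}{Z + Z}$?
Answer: $\frac{145}{110544} \approx 0.0013117$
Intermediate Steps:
$d{\left(u,n \right)} = -24 - 4 u$ ($d{\left(u,n \right)} = - 4 \left(6 + u\right) = -24 - 4 u$)
$R{\left(Z \right)} = -6 + \frac{1}{2 Z}$ ($R{\left(Z \right)} = -6 + \frac{1}{Z + Z} = -6 + \frac{1}{2 Z}$)
$\frac{R{\left(d{\left(-3,-1 \right)} \right)}}{-4606} = \frac{-6 + \frac{1}{2 \left(-24 - -12\right)}}{-4606} = \left(-6 + \frac{1}{2 \left(-24 + 12\right)}\right) \left(- \frac{1}{4606}\right) = \left(-6 + \frac{1}{2 \left(-12\right)}\right) \left(- \frac{1}{4606}\right) = \left(-6 + \frac{1}{2} \left(- \frac{1}{12}\right)\right) \left(- \frac{1}{4606}\right) = \left(-6 - \frac{1}{24}\right) \left(- \frac{1}{4606}\right) = \left(- \frac{145}{24}\right) \left(- \frac{1}{4606}\right) = \frac{145}{110544}$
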